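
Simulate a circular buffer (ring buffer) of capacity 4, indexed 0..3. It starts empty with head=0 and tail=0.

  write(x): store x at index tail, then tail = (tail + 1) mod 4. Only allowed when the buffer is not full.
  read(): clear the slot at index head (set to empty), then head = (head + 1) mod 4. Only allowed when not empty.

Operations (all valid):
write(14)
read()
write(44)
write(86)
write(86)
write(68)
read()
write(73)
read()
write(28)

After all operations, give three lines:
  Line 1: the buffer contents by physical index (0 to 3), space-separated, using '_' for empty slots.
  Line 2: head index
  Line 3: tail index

Answer: 68 73 28 86
3
3

Derivation:
write(14): buf=[14 _ _ _], head=0, tail=1, size=1
read(): buf=[_ _ _ _], head=1, tail=1, size=0
write(44): buf=[_ 44 _ _], head=1, tail=2, size=1
write(86): buf=[_ 44 86 _], head=1, tail=3, size=2
write(86): buf=[_ 44 86 86], head=1, tail=0, size=3
write(68): buf=[68 44 86 86], head=1, tail=1, size=4
read(): buf=[68 _ 86 86], head=2, tail=1, size=3
write(73): buf=[68 73 86 86], head=2, tail=2, size=4
read(): buf=[68 73 _ 86], head=3, tail=2, size=3
write(28): buf=[68 73 28 86], head=3, tail=3, size=4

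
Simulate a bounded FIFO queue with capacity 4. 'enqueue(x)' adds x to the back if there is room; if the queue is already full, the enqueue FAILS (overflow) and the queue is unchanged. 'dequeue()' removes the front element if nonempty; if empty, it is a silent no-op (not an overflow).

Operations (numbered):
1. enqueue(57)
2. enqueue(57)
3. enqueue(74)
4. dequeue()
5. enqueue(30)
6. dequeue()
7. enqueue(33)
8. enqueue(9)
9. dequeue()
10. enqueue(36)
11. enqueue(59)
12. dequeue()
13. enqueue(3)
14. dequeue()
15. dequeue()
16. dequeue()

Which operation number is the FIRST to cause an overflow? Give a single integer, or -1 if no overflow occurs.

Answer: 11

Derivation:
1. enqueue(57): size=1
2. enqueue(57): size=2
3. enqueue(74): size=3
4. dequeue(): size=2
5. enqueue(30): size=3
6. dequeue(): size=2
7. enqueue(33): size=3
8. enqueue(9): size=4
9. dequeue(): size=3
10. enqueue(36): size=4
11. enqueue(59): size=4=cap → OVERFLOW (fail)
12. dequeue(): size=3
13. enqueue(3): size=4
14. dequeue(): size=3
15. dequeue(): size=2
16. dequeue(): size=1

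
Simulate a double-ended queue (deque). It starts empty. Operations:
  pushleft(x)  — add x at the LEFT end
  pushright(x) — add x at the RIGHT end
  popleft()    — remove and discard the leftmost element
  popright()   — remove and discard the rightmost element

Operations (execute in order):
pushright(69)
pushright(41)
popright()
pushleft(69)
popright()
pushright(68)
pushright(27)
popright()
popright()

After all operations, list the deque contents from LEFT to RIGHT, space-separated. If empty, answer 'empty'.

pushright(69): [69]
pushright(41): [69, 41]
popright(): [69]
pushleft(69): [69, 69]
popright(): [69]
pushright(68): [69, 68]
pushright(27): [69, 68, 27]
popright(): [69, 68]
popright(): [69]

Answer: 69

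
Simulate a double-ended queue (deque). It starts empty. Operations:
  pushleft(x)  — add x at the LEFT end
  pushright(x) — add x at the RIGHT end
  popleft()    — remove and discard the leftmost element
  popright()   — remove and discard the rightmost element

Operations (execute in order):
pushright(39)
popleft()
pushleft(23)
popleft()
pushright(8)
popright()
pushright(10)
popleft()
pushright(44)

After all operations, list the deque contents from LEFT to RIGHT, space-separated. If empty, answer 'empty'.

pushright(39): [39]
popleft(): []
pushleft(23): [23]
popleft(): []
pushright(8): [8]
popright(): []
pushright(10): [10]
popleft(): []
pushright(44): [44]

Answer: 44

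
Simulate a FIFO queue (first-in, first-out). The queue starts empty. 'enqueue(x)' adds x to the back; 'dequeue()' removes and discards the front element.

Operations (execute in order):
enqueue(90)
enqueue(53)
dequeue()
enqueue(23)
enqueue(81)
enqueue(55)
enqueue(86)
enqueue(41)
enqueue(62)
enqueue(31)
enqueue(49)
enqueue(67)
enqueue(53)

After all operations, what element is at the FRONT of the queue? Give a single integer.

Answer: 53

Derivation:
enqueue(90): queue = [90]
enqueue(53): queue = [90, 53]
dequeue(): queue = [53]
enqueue(23): queue = [53, 23]
enqueue(81): queue = [53, 23, 81]
enqueue(55): queue = [53, 23, 81, 55]
enqueue(86): queue = [53, 23, 81, 55, 86]
enqueue(41): queue = [53, 23, 81, 55, 86, 41]
enqueue(62): queue = [53, 23, 81, 55, 86, 41, 62]
enqueue(31): queue = [53, 23, 81, 55, 86, 41, 62, 31]
enqueue(49): queue = [53, 23, 81, 55, 86, 41, 62, 31, 49]
enqueue(67): queue = [53, 23, 81, 55, 86, 41, 62, 31, 49, 67]
enqueue(53): queue = [53, 23, 81, 55, 86, 41, 62, 31, 49, 67, 53]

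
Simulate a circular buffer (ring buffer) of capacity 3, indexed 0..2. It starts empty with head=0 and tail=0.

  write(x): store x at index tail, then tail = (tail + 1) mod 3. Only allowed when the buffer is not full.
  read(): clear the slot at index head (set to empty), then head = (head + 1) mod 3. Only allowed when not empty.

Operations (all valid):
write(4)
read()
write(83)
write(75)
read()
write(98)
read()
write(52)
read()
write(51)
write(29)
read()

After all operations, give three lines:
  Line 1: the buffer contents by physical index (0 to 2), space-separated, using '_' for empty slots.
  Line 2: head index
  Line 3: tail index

write(4): buf=[4 _ _], head=0, tail=1, size=1
read(): buf=[_ _ _], head=1, tail=1, size=0
write(83): buf=[_ 83 _], head=1, tail=2, size=1
write(75): buf=[_ 83 75], head=1, tail=0, size=2
read(): buf=[_ _ 75], head=2, tail=0, size=1
write(98): buf=[98 _ 75], head=2, tail=1, size=2
read(): buf=[98 _ _], head=0, tail=1, size=1
write(52): buf=[98 52 _], head=0, tail=2, size=2
read(): buf=[_ 52 _], head=1, tail=2, size=1
write(51): buf=[_ 52 51], head=1, tail=0, size=2
write(29): buf=[29 52 51], head=1, tail=1, size=3
read(): buf=[29 _ 51], head=2, tail=1, size=2

Answer: 29 _ 51
2
1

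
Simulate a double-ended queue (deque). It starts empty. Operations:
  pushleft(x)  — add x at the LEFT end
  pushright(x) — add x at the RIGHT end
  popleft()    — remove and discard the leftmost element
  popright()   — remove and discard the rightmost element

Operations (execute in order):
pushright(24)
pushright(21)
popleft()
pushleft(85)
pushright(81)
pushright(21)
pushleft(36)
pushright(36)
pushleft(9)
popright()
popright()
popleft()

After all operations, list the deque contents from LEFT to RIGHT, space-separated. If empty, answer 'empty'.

pushright(24): [24]
pushright(21): [24, 21]
popleft(): [21]
pushleft(85): [85, 21]
pushright(81): [85, 21, 81]
pushright(21): [85, 21, 81, 21]
pushleft(36): [36, 85, 21, 81, 21]
pushright(36): [36, 85, 21, 81, 21, 36]
pushleft(9): [9, 36, 85, 21, 81, 21, 36]
popright(): [9, 36, 85, 21, 81, 21]
popright(): [9, 36, 85, 21, 81]
popleft(): [36, 85, 21, 81]

Answer: 36 85 21 81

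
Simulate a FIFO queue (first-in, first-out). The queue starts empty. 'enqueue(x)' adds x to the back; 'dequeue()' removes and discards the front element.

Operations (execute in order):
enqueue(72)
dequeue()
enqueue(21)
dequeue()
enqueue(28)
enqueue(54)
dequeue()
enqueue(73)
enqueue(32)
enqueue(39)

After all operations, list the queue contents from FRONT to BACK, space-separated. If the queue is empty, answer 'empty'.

Answer: 54 73 32 39

Derivation:
enqueue(72): [72]
dequeue(): []
enqueue(21): [21]
dequeue(): []
enqueue(28): [28]
enqueue(54): [28, 54]
dequeue(): [54]
enqueue(73): [54, 73]
enqueue(32): [54, 73, 32]
enqueue(39): [54, 73, 32, 39]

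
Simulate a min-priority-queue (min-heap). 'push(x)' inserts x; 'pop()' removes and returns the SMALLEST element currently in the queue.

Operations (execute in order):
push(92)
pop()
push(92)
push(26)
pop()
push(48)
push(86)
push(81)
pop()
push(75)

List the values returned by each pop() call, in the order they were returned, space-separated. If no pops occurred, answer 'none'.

Answer: 92 26 48

Derivation:
push(92): heap contents = [92]
pop() → 92: heap contents = []
push(92): heap contents = [92]
push(26): heap contents = [26, 92]
pop() → 26: heap contents = [92]
push(48): heap contents = [48, 92]
push(86): heap contents = [48, 86, 92]
push(81): heap contents = [48, 81, 86, 92]
pop() → 48: heap contents = [81, 86, 92]
push(75): heap contents = [75, 81, 86, 92]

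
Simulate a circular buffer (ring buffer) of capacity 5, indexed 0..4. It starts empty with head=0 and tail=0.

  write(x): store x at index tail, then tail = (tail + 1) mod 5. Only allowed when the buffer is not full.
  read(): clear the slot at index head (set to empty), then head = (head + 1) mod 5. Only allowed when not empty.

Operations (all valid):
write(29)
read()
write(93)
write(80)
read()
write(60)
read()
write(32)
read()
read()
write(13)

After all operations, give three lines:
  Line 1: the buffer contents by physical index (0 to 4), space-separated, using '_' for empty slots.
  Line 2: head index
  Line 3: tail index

write(29): buf=[29 _ _ _ _], head=0, tail=1, size=1
read(): buf=[_ _ _ _ _], head=1, tail=1, size=0
write(93): buf=[_ 93 _ _ _], head=1, tail=2, size=1
write(80): buf=[_ 93 80 _ _], head=1, tail=3, size=2
read(): buf=[_ _ 80 _ _], head=2, tail=3, size=1
write(60): buf=[_ _ 80 60 _], head=2, tail=4, size=2
read(): buf=[_ _ _ 60 _], head=3, tail=4, size=1
write(32): buf=[_ _ _ 60 32], head=3, tail=0, size=2
read(): buf=[_ _ _ _ 32], head=4, tail=0, size=1
read(): buf=[_ _ _ _ _], head=0, tail=0, size=0
write(13): buf=[13 _ _ _ _], head=0, tail=1, size=1

Answer: 13 _ _ _ _
0
1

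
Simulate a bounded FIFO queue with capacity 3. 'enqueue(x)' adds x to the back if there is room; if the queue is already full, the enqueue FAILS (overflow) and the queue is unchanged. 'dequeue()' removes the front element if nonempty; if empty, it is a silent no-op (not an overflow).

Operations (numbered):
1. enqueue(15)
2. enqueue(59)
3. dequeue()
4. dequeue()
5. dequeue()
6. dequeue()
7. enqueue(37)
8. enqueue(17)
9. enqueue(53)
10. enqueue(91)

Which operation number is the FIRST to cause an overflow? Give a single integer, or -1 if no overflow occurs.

Answer: 10

Derivation:
1. enqueue(15): size=1
2. enqueue(59): size=2
3. dequeue(): size=1
4. dequeue(): size=0
5. dequeue(): empty, no-op, size=0
6. dequeue(): empty, no-op, size=0
7. enqueue(37): size=1
8. enqueue(17): size=2
9. enqueue(53): size=3
10. enqueue(91): size=3=cap → OVERFLOW (fail)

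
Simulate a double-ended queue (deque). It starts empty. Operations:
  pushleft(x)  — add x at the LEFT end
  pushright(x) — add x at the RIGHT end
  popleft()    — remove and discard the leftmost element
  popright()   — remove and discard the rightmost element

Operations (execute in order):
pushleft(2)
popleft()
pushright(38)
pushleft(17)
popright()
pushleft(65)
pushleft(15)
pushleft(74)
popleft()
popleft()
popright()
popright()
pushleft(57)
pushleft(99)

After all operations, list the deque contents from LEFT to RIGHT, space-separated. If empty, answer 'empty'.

Answer: 99 57

Derivation:
pushleft(2): [2]
popleft(): []
pushright(38): [38]
pushleft(17): [17, 38]
popright(): [17]
pushleft(65): [65, 17]
pushleft(15): [15, 65, 17]
pushleft(74): [74, 15, 65, 17]
popleft(): [15, 65, 17]
popleft(): [65, 17]
popright(): [65]
popright(): []
pushleft(57): [57]
pushleft(99): [99, 57]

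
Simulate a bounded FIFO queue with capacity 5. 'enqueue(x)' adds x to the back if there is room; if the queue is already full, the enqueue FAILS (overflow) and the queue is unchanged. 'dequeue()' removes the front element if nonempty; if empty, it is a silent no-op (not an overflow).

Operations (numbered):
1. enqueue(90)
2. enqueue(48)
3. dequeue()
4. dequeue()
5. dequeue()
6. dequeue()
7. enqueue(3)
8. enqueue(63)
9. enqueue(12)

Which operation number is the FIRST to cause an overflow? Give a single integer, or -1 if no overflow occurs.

1. enqueue(90): size=1
2. enqueue(48): size=2
3. dequeue(): size=1
4. dequeue(): size=0
5. dequeue(): empty, no-op, size=0
6. dequeue(): empty, no-op, size=0
7. enqueue(3): size=1
8. enqueue(63): size=2
9. enqueue(12): size=3

Answer: -1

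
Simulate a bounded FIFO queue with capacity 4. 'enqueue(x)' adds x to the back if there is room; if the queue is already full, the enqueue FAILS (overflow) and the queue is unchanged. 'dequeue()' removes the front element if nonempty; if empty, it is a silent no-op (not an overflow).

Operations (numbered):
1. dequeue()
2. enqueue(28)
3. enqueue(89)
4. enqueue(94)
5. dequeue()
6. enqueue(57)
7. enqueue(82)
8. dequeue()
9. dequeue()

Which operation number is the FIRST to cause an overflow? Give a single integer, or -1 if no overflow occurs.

1. dequeue(): empty, no-op, size=0
2. enqueue(28): size=1
3. enqueue(89): size=2
4. enqueue(94): size=3
5. dequeue(): size=2
6. enqueue(57): size=3
7. enqueue(82): size=4
8. dequeue(): size=3
9. dequeue(): size=2

Answer: -1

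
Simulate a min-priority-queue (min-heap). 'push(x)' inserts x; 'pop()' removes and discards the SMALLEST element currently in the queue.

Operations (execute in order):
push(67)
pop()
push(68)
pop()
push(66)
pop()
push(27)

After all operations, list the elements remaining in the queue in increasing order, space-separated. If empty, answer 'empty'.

push(67): heap contents = [67]
pop() → 67: heap contents = []
push(68): heap contents = [68]
pop() → 68: heap contents = []
push(66): heap contents = [66]
pop() → 66: heap contents = []
push(27): heap contents = [27]

Answer: 27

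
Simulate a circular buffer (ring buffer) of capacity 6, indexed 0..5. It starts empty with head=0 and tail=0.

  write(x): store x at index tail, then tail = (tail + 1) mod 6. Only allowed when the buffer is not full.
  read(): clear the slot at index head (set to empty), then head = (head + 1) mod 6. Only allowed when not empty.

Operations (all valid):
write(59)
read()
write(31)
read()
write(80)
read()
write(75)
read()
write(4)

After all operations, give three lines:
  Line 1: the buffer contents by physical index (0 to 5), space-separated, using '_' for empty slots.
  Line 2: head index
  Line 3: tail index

write(59): buf=[59 _ _ _ _ _], head=0, tail=1, size=1
read(): buf=[_ _ _ _ _ _], head=1, tail=1, size=0
write(31): buf=[_ 31 _ _ _ _], head=1, tail=2, size=1
read(): buf=[_ _ _ _ _ _], head=2, tail=2, size=0
write(80): buf=[_ _ 80 _ _ _], head=2, tail=3, size=1
read(): buf=[_ _ _ _ _ _], head=3, tail=3, size=0
write(75): buf=[_ _ _ 75 _ _], head=3, tail=4, size=1
read(): buf=[_ _ _ _ _ _], head=4, tail=4, size=0
write(4): buf=[_ _ _ _ 4 _], head=4, tail=5, size=1

Answer: _ _ _ _ 4 _
4
5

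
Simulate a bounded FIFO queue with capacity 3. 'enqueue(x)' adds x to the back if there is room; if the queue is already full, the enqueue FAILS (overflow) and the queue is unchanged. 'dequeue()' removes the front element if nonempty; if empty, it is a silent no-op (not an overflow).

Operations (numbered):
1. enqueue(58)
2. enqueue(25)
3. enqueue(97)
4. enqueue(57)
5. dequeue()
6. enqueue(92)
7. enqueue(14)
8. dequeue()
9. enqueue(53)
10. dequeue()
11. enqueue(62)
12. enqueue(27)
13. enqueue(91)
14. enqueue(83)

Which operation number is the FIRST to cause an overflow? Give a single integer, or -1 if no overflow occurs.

Answer: 4

Derivation:
1. enqueue(58): size=1
2. enqueue(25): size=2
3. enqueue(97): size=3
4. enqueue(57): size=3=cap → OVERFLOW (fail)
5. dequeue(): size=2
6. enqueue(92): size=3
7. enqueue(14): size=3=cap → OVERFLOW (fail)
8. dequeue(): size=2
9. enqueue(53): size=3
10. dequeue(): size=2
11. enqueue(62): size=3
12. enqueue(27): size=3=cap → OVERFLOW (fail)
13. enqueue(91): size=3=cap → OVERFLOW (fail)
14. enqueue(83): size=3=cap → OVERFLOW (fail)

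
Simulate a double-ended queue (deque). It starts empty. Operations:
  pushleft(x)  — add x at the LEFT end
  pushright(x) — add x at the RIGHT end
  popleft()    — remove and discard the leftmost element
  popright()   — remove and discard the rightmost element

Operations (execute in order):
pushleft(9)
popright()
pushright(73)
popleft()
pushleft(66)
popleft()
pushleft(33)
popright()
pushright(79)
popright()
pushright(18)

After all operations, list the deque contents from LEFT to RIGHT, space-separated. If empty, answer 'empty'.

Answer: 18

Derivation:
pushleft(9): [9]
popright(): []
pushright(73): [73]
popleft(): []
pushleft(66): [66]
popleft(): []
pushleft(33): [33]
popright(): []
pushright(79): [79]
popright(): []
pushright(18): [18]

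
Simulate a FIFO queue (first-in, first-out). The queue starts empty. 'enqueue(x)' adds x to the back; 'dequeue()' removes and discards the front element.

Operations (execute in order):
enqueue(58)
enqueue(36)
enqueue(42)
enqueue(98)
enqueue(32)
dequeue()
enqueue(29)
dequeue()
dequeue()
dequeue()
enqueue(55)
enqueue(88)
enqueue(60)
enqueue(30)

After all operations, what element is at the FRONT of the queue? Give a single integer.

enqueue(58): queue = [58]
enqueue(36): queue = [58, 36]
enqueue(42): queue = [58, 36, 42]
enqueue(98): queue = [58, 36, 42, 98]
enqueue(32): queue = [58, 36, 42, 98, 32]
dequeue(): queue = [36, 42, 98, 32]
enqueue(29): queue = [36, 42, 98, 32, 29]
dequeue(): queue = [42, 98, 32, 29]
dequeue(): queue = [98, 32, 29]
dequeue(): queue = [32, 29]
enqueue(55): queue = [32, 29, 55]
enqueue(88): queue = [32, 29, 55, 88]
enqueue(60): queue = [32, 29, 55, 88, 60]
enqueue(30): queue = [32, 29, 55, 88, 60, 30]

Answer: 32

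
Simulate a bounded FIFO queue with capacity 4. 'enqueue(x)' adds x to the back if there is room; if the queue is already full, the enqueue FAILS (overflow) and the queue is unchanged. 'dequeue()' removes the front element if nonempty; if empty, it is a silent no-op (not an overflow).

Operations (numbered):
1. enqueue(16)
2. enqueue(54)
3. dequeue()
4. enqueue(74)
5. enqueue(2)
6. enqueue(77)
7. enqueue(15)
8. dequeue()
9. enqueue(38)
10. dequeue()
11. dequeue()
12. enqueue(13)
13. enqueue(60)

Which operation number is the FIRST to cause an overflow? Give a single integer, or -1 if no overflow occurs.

Answer: 7

Derivation:
1. enqueue(16): size=1
2. enqueue(54): size=2
3. dequeue(): size=1
4. enqueue(74): size=2
5. enqueue(2): size=3
6. enqueue(77): size=4
7. enqueue(15): size=4=cap → OVERFLOW (fail)
8. dequeue(): size=3
9. enqueue(38): size=4
10. dequeue(): size=3
11. dequeue(): size=2
12. enqueue(13): size=3
13. enqueue(60): size=4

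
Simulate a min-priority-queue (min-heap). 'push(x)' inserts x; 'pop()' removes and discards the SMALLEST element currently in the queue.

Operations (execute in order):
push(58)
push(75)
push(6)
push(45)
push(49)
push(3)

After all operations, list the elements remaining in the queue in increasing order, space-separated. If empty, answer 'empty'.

push(58): heap contents = [58]
push(75): heap contents = [58, 75]
push(6): heap contents = [6, 58, 75]
push(45): heap contents = [6, 45, 58, 75]
push(49): heap contents = [6, 45, 49, 58, 75]
push(3): heap contents = [3, 6, 45, 49, 58, 75]

Answer: 3 6 45 49 58 75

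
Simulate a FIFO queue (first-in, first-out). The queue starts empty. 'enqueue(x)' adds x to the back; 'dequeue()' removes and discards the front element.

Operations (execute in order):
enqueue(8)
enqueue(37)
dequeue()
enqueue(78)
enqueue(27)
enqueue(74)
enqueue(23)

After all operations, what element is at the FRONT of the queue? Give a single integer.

Answer: 37

Derivation:
enqueue(8): queue = [8]
enqueue(37): queue = [8, 37]
dequeue(): queue = [37]
enqueue(78): queue = [37, 78]
enqueue(27): queue = [37, 78, 27]
enqueue(74): queue = [37, 78, 27, 74]
enqueue(23): queue = [37, 78, 27, 74, 23]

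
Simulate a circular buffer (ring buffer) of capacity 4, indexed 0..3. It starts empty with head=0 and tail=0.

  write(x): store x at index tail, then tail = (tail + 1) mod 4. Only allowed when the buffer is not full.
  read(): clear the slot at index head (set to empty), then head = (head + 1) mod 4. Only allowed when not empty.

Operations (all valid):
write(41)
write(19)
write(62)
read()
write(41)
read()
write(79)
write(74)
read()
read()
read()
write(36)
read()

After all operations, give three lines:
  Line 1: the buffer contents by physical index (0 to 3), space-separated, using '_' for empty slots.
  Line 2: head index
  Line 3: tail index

write(41): buf=[41 _ _ _], head=0, tail=1, size=1
write(19): buf=[41 19 _ _], head=0, tail=2, size=2
write(62): buf=[41 19 62 _], head=0, tail=3, size=3
read(): buf=[_ 19 62 _], head=1, tail=3, size=2
write(41): buf=[_ 19 62 41], head=1, tail=0, size=3
read(): buf=[_ _ 62 41], head=2, tail=0, size=2
write(79): buf=[79 _ 62 41], head=2, tail=1, size=3
write(74): buf=[79 74 62 41], head=2, tail=2, size=4
read(): buf=[79 74 _ 41], head=3, tail=2, size=3
read(): buf=[79 74 _ _], head=0, tail=2, size=2
read(): buf=[_ 74 _ _], head=1, tail=2, size=1
write(36): buf=[_ 74 36 _], head=1, tail=3, size=2
read(): buf=[_ _ 36 _], head=2, tail=3, size=1

Answer: _ _ 36 _
2
3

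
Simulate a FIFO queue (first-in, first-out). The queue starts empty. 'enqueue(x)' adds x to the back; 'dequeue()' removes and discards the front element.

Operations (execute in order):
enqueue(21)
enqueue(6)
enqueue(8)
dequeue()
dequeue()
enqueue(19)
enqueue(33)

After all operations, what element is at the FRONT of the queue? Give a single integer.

enqueue(21): queue = [21]
enqueue(6): queue = [21, 6]
enqueue(8): queue = [21, 6, 8]
dequeue(): queue = [6, 8]
dequeue(): queue = [8]
enqueue(19): queue = [8, 19]
enqueue(33): queue = [8, 19, 33]

Answer: 8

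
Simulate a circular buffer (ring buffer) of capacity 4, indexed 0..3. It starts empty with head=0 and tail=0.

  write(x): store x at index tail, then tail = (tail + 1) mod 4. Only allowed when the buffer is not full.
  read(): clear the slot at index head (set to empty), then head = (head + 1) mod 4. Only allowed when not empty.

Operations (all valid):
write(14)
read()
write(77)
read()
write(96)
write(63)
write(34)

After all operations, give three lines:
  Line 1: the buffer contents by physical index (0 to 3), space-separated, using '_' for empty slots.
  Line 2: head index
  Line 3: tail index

write(14): buf=[14 _ _ _], head=0, tail=1, size=1
read(): buf=[_ _ _ _], head=1, tail=1, size=0
write(77): buf=[_ 77 _ _], head=1, tail=2, size=1
read(): buf=[_ _ _ _], head=2, tail=2, size=0
write(96): buf=[_ _ 96 _], head=2, tail=3, size=1
write(63): buf=[_ _ 96 63], head=2, tail=0, size=2
write(34): buf=[34 _ 96 63], head=2, tail=1, size=3

Answer: 34 _ 96 63
2
1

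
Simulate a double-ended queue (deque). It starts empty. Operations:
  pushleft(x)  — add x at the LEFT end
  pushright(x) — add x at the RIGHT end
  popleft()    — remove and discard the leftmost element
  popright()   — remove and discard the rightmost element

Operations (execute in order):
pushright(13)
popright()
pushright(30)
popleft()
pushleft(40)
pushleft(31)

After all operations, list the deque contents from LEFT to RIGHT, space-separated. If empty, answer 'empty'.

Answer: 31 40

Derivation:
pushright(13): [13]
popright(): []
pushright(30): [30]
popleft(): []
pushleft(40): [40]
pushleft(31): [31, 40]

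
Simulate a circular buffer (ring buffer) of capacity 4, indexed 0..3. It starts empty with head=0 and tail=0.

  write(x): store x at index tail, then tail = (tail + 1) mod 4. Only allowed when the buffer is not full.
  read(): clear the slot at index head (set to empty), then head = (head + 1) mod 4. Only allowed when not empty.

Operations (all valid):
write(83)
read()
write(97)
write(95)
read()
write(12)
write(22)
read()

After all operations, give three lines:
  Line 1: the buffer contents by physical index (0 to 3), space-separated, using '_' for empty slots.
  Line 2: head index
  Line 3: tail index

write(83): buf=[83 _ _ _], head=0, tail=1, size=1
read(): buf=[_ _ _ _], head=1, tail=1, size=0
write(97): buf=[_ 97 _ _], head=1, tail=2, size=1
write(95): buf=[_ 97 95 _], head=1, tail=3, size=2
read(): buf=[_ _ 95 _], head=2, tail=3, size=1
write(12): buf=[_ _ 95 12], head=2, tail=0, size=2
write(22): buf=[22 _ 95 12], head=2, tail=1, size=3
read(): buf=[22 _ _ 12], head=3, tail=1, size=2

Answer: 22 _ _ 12
3
1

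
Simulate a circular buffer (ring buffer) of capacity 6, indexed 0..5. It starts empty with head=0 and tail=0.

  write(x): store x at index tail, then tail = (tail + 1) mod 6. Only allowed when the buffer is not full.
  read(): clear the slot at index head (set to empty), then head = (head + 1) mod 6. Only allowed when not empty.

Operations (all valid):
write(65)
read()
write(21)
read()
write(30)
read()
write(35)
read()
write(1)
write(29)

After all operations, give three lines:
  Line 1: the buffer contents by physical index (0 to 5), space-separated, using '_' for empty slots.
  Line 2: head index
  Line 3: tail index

write(65): buf=[65 _ _ _ _ _], head=0, tail=1, size=1
read(): buf=[_ _ _ _ _ _], head=1, tail=1, size=0
write(21): buf=[_ 21 _ _ _ _], head=1, tail=2, size=1
read(): buf=[_ _ _ _ _ _], head=2, tail=2, size=0
write(30): buf=[_ _ 30 _ _ _], head=2, tail=3, size=1
read(): buf=[_ _ _ _ _ _], head=3, tail=3, size=0
write(35): buf=[_ _ _ 35 _ _], head=3, tail=4, size=1
read(): buf=[_ _ _ _ _ _], head=4, tail=4, size=0
write(1): buf=[_ _ _ _ 1 _], head=4, tail=5, size=1
write(29): buf=[_ _ _ _ 1 29], head=4, tail=0, size=2

Answer: _ _ _ _ 1 29
4
0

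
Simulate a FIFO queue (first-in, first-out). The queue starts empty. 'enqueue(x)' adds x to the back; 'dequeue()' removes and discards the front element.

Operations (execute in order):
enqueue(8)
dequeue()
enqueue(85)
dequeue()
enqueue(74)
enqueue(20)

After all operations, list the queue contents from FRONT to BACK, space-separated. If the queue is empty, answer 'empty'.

Answer: 74 20

Derivation:
enqueue(8): [8]
dequeue(): []
enqueue(85): [85]
dequeue(): []
enqueue(74): [74]
enqueue(20): [74, 20]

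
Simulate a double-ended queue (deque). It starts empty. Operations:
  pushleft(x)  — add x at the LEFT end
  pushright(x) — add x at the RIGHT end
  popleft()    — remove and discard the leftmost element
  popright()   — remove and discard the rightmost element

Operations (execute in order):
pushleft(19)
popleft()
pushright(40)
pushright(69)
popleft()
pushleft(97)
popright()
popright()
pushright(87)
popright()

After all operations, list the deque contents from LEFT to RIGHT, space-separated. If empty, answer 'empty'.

Answer: empty

Derivation:
pushleft(19): [19]
popleft(): []
pushright(40): [40]
pushright(69): [40, 69]
popleft(): [69]
pushleft(97): [97, 69]
popright(): [97]
popright(): []
pushright(87): [87]
popright(): []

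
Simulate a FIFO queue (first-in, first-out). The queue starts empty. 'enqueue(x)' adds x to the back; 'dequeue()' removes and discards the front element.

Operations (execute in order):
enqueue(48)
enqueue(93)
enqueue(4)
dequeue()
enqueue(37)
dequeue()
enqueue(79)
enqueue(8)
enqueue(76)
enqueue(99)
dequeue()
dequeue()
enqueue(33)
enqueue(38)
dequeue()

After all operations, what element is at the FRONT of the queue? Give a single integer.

Answer: 8

Derivation:
enqueue(48): queue = [48]
enqueue(93): queue = [48, 93]
enqueue(4): queue = [48, 93, 4]
dequeue(): queue = [93, 4]
enqueue(37): queue = [93, 4, 37]
dequeue(): queue = [4, 37]
enqueue(79): queue = [4, 37, 79]
enqueue(8): queue = [4, 37, 79, 8]
enqueue(76): queue = [4, 37, 79, 8, 76]
enqueue(99): queue = [4, 37, 79, 8, 76, 99]
dequeue(): queue = [37, 79, 8, 76, 99]
dequeue(): queue = [79, 8, 76, 99]
enqueue(33): queue = [79, 8, 76, 99, 33]
enqueue(38): queue = [79, 8, 76, 99, 33, 38]
dequeue(): queue = [8, 76, 99, 33, 38]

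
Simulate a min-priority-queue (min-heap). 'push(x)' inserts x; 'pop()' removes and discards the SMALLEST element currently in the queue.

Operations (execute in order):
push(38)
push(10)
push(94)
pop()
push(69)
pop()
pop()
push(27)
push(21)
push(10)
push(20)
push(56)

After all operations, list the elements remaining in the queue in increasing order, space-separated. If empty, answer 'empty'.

push(38): heap contents = [38]
push(10): heap contents = [10, 38]
push(94): heap contents = [10, 38, 94]
pop() → 10: heap contents = [38, 94]
push(69): heap contents = [38, 69, 94]
pop() → 38: heap contents = [69, 94]
pop() → 69: heap contents = [94]
push(27): heap contents = [27, 94]
push(21): heap contents = [21, 27, 94]
push(10): heap contents = [10, 21, 27, 94]
push(20): heap contents = [10, 20, 21, 27, 94]
push(56): heap contents = [10, 20, 21, 27, 56, 94]

Answer: 10 20 21 27 56 94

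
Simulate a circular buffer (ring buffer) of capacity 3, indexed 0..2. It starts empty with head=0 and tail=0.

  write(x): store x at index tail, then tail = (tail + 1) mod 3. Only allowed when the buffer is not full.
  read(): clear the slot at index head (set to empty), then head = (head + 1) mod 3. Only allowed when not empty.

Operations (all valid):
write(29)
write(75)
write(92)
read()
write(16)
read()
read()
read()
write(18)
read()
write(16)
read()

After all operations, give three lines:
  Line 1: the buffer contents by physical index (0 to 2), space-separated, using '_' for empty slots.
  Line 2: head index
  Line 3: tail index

write(29): buf=[29 _ _], head=0, tail=1, size=1
write(75): buf=[29 75 _], head=0, tail=2, size=2
write(92): buf=[29 75 92], head=0, tail=0, size=3
read(): buf=[_ 75 92], head=1, tail=0, size=2
write(16): buf=[16 75 92], head=1, tail=1, size=3
read(): buf=[16 _ 92], head=2, tail=1, size=2
read(): buf=[16 _ _], head=0, tail=1, size=1
read(): buf=[_ _ _], head=1, tail=1, size=0
write(18): buf=[_ 18 _], head=1, tail=2, size=1
read(): buf=[_ _ _], head=2, tail=2, size=0
write(16): buf=[_ _ 16], head=2, tail=0, size=1
read(): buf=[_ _ _], head=0, tail=0, size=0

Answer: _ _ _
0
0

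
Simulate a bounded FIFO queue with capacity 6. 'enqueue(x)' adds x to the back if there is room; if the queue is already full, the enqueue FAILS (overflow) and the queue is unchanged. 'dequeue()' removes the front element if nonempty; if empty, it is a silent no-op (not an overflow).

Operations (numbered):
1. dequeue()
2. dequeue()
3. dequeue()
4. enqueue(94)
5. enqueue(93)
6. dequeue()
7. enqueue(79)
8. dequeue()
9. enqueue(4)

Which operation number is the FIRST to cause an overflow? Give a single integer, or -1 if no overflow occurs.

1. dequeue(): empty, no-op, size=0
2. dequeue(): empty, no-op, size=0
3. dequeue(): empty, no-op, size=0
4. enqueue(94): size=1
5. enqueue(93): size=2
6. dequeue(): size=1
7. enqueue(79): size=2
8. dequeue(): size=1
9. enqueue(4): size=2

Answer: -1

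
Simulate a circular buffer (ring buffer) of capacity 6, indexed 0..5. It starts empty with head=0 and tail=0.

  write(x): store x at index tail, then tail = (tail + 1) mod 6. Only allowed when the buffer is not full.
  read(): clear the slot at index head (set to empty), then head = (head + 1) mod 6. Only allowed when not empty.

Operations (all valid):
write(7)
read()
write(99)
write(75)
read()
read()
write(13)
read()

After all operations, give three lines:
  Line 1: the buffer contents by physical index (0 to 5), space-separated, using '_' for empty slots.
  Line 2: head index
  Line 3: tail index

write(7): buf=[7 _ _ _ _ _], head=0, tail=1, size=1
read(): buf=[_ _ _ _ _ _], head=1, tail=1, size=0
write(99): buf=[_ 99 _ _ _ _], head=1, tail=2, size=1
write(75): buf=[_ 99 75 _ _ _], head=1, tail=3, size=2
read(): buf=[_ _ 75 _ _ _], head=2, tail=3, size=1
read(): buf=[_ _ _ _ _ _], head=3, tail=3, size=0
write(13): buf=[_ _ _ 13 _ _], head=3, tail=4, size=1
read(): buf=[_ _ _ _ _ _], head=4, tail=4, size=0

Answer: _ _ _ _ _ _
4
4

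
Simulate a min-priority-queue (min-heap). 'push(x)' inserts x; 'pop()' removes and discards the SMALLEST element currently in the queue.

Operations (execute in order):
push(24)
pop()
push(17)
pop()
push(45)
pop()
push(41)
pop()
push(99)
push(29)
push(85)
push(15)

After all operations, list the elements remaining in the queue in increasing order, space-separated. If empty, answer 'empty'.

Answer: 15 29 85 99

Derivation:
push(24): heap contents = [24]
pop() → 24: heap contents = []
push(17): heap contents = [17]
pop() → 17: heap contents = []
push(45): heap contents = [45]
pop() → 45: heap contents = []
push(41): heap contents = [41]
pop() → 41: heap contents = []
push(99): heap contents = [99]
push(29): heap contents = [29, 99]
push(85): heap contents = [29, 85, 99]
push(15): heap contents = [15, 29, 85, 99]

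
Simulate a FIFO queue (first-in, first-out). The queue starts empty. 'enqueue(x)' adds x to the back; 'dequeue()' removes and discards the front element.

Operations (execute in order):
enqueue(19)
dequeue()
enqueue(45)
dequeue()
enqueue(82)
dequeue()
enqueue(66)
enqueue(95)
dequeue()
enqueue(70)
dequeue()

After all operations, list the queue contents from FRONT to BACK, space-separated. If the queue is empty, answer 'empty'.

enqueue(19): [19]
dequeue(): []
enqueue(45): [45]
dequeue(): []
enqueue(82): [82]
dequeue(): []
enqueue(66): [66]
enqueue(95): [66, 95]
dequeue(): [95]
enqueue(70): [95, 70]
dequeue(): [70]

Answer: 70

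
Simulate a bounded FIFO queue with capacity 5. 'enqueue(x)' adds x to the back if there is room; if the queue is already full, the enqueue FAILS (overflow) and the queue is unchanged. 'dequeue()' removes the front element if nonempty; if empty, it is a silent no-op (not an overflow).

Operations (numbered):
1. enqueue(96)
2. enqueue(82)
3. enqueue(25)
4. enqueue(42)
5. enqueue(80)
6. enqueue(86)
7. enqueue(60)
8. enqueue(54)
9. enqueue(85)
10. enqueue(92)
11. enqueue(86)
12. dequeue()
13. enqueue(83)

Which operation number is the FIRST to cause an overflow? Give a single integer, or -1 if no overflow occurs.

1. enqueue(96): size=1
2. enqueue(82): size=2
3. enqueue(25): size=3
4. enqueue(42): size=4
5. enqueue(80): size=5
6. enqueue(86): size=5=cap → OVERFLOW (fail)
7. enqueue(60): size=5=cap → OVERFLOW (fail)
8. enqueue(54): size=5=cap → OVERFLOW (fail)
9. enqueue(85): size=5=cap → OVERFLOW (fail)
10. enqueue(92): size=5=cap → OVERFLOW (fail)
11. enqueue(86): size=5=cap → OVERFLOW (fail)
12. dequeue(): size=4
13. enqueue(83): size=5

Answer: 6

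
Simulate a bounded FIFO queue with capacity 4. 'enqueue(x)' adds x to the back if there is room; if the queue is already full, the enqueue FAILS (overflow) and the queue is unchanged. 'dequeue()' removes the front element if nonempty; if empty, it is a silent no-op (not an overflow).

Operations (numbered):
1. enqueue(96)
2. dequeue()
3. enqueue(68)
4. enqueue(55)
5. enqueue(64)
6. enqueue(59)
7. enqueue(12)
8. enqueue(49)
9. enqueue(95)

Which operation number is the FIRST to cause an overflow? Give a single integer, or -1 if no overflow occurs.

1. enqueue(96): size=1
2. dequeue(): size=0
3. enqueue(68): size=1
4. enqueue(55): size=2
5. enqueue(64): size=3
6. enqueue(59): size=4
7. enqueue(12): size=4=cap → OVERFLOW (fail)
8. enqueue(49): size=4=cap → OVERFLOW (fail)
9. enqueue(95): size=4=cap → OVERFLOW (fail)

Answer: 7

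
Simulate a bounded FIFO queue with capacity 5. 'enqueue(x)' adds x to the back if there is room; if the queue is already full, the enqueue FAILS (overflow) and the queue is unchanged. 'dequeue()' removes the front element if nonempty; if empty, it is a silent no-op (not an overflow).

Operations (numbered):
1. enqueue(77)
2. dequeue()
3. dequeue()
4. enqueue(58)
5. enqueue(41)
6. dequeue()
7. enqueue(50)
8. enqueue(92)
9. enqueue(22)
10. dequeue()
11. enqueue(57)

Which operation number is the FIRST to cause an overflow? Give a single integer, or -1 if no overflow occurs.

Answer: -1

Derivation:
1. enqueue(77): size=1
2. dequeue(): size=0
3. dequeue(): empty, no-op, size=0
4. enqueue(58): size=1
5. enqueue(41): size=2
6. dequeue(): size=1
7. enqueue(50): size=2
8. enqueue(92): size=3
9. enqueue(22): size=4
10. dequeue(): size=3
11. enqueue(57): size=4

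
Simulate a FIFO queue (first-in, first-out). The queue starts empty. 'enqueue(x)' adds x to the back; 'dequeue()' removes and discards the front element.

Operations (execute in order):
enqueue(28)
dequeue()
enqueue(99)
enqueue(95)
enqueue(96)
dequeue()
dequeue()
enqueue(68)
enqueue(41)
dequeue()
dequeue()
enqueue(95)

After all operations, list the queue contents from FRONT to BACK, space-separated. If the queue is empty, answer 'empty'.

enqueue(28): [28]
dequeue(): []
enqueue(99): [99]
enqueue(95): [99, 95]
enqueue(96): [99, 95, 96]
dequeue(): [95, 96]
dequeue(): [96]
enqueue(68): [96, 68]
enqueue(41): [96, 68, 41]
dequeue(): [68, 41]
dequeue(): [41]
enqueue(95): [41, 95]

Answer: 41 95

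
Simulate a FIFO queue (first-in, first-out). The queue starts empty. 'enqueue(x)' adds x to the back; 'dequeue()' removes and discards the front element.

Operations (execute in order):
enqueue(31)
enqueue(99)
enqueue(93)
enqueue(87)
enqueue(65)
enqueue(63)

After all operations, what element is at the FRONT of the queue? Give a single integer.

enqueue(31): queue = [31]
enqueue(99): queue = [31, 99]
enqueue(93): queue = [31, 99, 93]
enqueue(87): queue = [31, 99, 93, 87]
enqueue(65): queue = [31, 99, 93, 87, 65]
enqueue(63): queue = [31, 99, 93, 87, 65, 63]

Answer: 31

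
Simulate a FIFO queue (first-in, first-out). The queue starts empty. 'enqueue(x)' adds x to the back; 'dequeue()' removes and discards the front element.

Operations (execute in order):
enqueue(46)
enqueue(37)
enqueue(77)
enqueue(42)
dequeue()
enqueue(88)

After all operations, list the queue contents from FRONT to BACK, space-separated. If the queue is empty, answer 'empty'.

Answer: 37 77 42 88

Derivation:
enqueue(46): [46]
enqueue(37): [46, 37]
enqueue(77): [46, 37, 77]
enqueue(42): [46, 37, 77, 42]
dequeue(): [37, 77, 42]
enqueue(88): [37, 77, 42, 88]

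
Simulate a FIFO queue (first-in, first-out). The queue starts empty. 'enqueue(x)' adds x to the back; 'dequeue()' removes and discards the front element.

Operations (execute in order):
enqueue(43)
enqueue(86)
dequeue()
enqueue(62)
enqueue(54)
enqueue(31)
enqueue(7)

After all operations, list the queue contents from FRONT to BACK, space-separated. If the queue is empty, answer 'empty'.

Answer: 86 62 54 31 7

Derivation:
enqueue(43): [43]
enqueue(86): [43, 86]
dequeue(): [86]
enqueue(62): [86, 62]
enqueue(54): [86, 62, 54]
enqueue(31): [86, 62, 54, 31]
enqueue(7): [86, 62, 54, 31, 7]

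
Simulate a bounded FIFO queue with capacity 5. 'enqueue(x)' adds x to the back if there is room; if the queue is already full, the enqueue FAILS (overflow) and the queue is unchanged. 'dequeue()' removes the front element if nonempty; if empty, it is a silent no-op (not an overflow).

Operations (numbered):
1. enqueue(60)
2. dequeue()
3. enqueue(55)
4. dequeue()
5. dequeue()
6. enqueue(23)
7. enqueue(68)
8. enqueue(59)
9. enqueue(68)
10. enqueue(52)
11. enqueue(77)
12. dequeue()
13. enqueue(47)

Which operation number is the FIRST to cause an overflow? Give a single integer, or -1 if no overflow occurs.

Answer: 11

Derivation:
1. enqueue(60): size=1
2. dequeue(): size=0
3. enqueue(55): size=1
4. dequeue(): size=0
5. dequeue(): empty, no-op, size=0
6. enqueue(23): size=1
7. enqueue(68): size=2
8. enqueue(59): size=3
9. enqueue(68): size=4
10. enqueue(52): size=5
11. enqueue(77): size=5=cap → OVERFLOW (fail)
12. dequeue(): size=4
13. enqueue(47): size=5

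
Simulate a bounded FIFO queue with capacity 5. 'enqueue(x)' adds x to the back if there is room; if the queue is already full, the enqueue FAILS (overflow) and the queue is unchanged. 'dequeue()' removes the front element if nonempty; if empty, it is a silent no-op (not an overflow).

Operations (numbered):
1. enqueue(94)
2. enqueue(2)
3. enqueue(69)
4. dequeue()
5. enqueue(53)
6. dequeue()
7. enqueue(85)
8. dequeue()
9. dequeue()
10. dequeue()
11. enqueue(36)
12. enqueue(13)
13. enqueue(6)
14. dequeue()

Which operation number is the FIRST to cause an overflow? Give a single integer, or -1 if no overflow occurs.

1. enqueue(94): size=1
2. enqueue(2): size=2
3. enqueue(69): size=3
4. dequeue(): size=2
5. enqueue(53): size=3
6. dequeue(): size=2
7. enqueue(85): size=3
8. dequeue(): size=2
9. dequeue(): size=1
10. dequeue(): size=0
11. enqueue(36): size=1
12. enqueue(13): size=2
13. enqueue(6): size=3
14. dequeue(): size=2

Answer: -1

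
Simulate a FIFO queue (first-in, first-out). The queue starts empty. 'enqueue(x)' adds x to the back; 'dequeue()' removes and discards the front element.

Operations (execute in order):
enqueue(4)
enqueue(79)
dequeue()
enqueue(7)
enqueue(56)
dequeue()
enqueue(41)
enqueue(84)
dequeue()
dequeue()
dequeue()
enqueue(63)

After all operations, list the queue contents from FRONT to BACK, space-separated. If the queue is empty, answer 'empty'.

enqueue(4): [4]
enqueue(79): [4, 79]
dequeue(): [79]
enqueue(7): [79, 7]
enqueue(56): [79, 7, 56]
dequeue(): [7, 56]
enqueue(41): [7, 56, 41]
enqueue(84): [7, 56, 41, 84]
dequeue(): [56, 41, 84]
dequeue(): [41, 84]
dequeue(): [84]
enqueue(63): [84, 63]

Answer: 84 63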